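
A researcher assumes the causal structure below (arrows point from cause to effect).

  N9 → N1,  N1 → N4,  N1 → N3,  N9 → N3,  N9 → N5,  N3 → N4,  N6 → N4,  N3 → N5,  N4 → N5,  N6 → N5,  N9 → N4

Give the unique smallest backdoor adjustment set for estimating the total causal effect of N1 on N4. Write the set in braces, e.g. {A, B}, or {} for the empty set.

Variables eligible for adjustment (non-descendants of N1, excluding N1 and N4): {N6, N9}.
Backdoor paths from N1 to N4:
  P1: N1 <- N9 -> N3 -> N4
  P2: N1 <- N9 -> N3 -> N5 <- N6 -> N4
  P3: N1 <- N9 -> N3 -> N5 <- N4
  P4: N1 <- N9 -> N4
  P5: N1 <- N9 -> N5 <- N6 -> N4
  P6: N1 <- N9 -> N5 <- N3 -> N4
  P7: N1 <- N9 -> N5 <- N4
The empty set is not sufficient: P1 (N1 <- N9 -> N3 -> N4) has no collider blocking it and no conditioned non-collider, so it is open.
Try {N9}:
  P1: blocked at fork node N9 ∈ conditioning set.
  P2: blocked at fork node N9 ∈ conditioning set.
  P3: blocked at fork node N9 ∈ conditioning set.
  P4: blocked at fork node N9 ∈ conditioning set.
  P5: blocked at fork node N9 ∈ conditioning set.
  P6: blocked at fork node N9 ∈ conditioning set.
  P7: blocked at fork node N9 ∈ conditioning set.
{N9} contains no descendant of N1 and blocks every backdoor path.
No other singleton works — e.g. {N6} leaves P1 open — so {N9} is the unique smallest valid adjustment set.

{N9}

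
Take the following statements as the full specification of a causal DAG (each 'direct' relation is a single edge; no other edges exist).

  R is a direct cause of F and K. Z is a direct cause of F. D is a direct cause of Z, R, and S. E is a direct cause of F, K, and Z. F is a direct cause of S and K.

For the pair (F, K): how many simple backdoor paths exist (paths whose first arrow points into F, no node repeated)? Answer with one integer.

A backdoor path from F to K is any simple undirected path whose first edge points into F (i.e. leaves F via a parent).
Parents of F: {E, R, Z}.
Enumerating:
  P1: F <- R <- D -> Z <- E -> K
  P2: F <- R -> K
  P3: F <- E -> Z <- D -> R -> K
  P4: F <- E -> K
  P5: F <- Z <- D -> R -> K
  P6: F <- Z <- E -> K
That exhausts the simple backdoor paths. Count: 6.

6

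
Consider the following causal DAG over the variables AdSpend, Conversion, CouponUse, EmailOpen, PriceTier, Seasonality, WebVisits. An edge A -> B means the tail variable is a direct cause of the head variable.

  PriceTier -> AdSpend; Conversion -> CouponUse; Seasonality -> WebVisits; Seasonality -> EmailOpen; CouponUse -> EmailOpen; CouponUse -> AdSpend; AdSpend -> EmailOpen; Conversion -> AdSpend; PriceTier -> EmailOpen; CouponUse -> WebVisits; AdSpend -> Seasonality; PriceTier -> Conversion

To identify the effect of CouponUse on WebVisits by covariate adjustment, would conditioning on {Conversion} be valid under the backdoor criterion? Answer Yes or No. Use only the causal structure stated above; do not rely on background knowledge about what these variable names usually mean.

Backdoor paths from CouponUse to WebVisits (paths whose first edge points into CouponUse):
  P1: CouponUse <- Conversion <- PriceTier -> AdSpend -> Seasonality -> WebVisits
  P2: CouponUse <- Conversion <- PriceTier -> AdSpend -> EmailOpen <- Seasonality -> WebVisits
  P3: CouponUse <- Conversion <- PriceTier -> EmailOpen <- AdSpend -> Seasonality -> WebVisits
  P4: CouponUse <- Conversion <- PriceTier -> EmailOpen <- Seasonality -> WebVisits
  P5: CouponUse <- Conversion -> AdSpend <- PriceTier -> EmailOpen <- Seasonality -> WebVisits
  P6: CouponUse <- Conversion -> AdSpend -> Seasonality -> WebVisits
  P7: CouponUse <- Conversion -> AdSpend -> EmailOpen <- Seasonality -> WebVisits
Condition 1 (no descendant of CouponUse in the set): holds — descendants of CouponUse are {AdSpend, EmailOpen, Seasonality, WebVisits}; none are in {Conversion}.
Condition 2 (every backdoor path blocked by {Conversion}):
  P1: blocked at chain node Conversion ∈ conditioning set.
  P2: blocked at chain node Conversion ∈ conditioning set.
  P3: blocked at chain node Conversion ∈ conditioning set.
  P4: blocked at chain node Conversion ∈ conditioning set.
  P5: blocked at fork node Conversion ∈ conditioning set.
  P6: blocked at fork node Conversion ∈ conditioning set.
  P7: blocked at fork node Conversion ∈ conditioning set.
{Conversion} satisfies the backdoor criterion.

Yes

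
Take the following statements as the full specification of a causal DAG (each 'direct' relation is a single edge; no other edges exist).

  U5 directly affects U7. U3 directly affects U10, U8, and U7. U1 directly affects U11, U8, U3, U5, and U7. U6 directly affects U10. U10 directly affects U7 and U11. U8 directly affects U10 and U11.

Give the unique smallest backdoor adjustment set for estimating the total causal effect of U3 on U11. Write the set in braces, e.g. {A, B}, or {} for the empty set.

Variables eligible for adjustment (non-descendants of U3, excluding U3 and U11): {U1, U5, U6}.
Backdoor paths from U3 to U11:
  P1: U3 <- U1 -> U5 -> U7 <- U10 <- U8 -> U11
  P2: U3 <- U1 -> U5 -> U7 <- U10 -> U11
  P3: U3 <- U1 -> U8 -> U10 -> U11
  P4: U3 <- U1 -> U8 -> U11
  P5: U3 <- U1 -> U11
  P6: U3 <- U1 -> U7 <- U10 <- U8 -> U11
  P7: U3 <- U1 -> U7 <- U10 -> U11
The empty set is not sufficient: P3 (U3 <- U1 -> U8 -> U10 -> U11) has no collider blocking it and no conditioned non-collider, so it is open.
Try {U1}:
  P1: blocked at fork node U1 ∈ conditioning set.
  P2: blocked at fork node U1 ∈ conditioning set.
  P3: blocked at fork node U1 ∈ conditioning set.
  P4: blocked at fork node U1 ∈ conditioning set.
  P5: blocked at fork node U1 ∈ conditioning set.
  P6: blocked at fork node U1 ∈ conditioning set.
  P7: blocked at fork node U1 ∈ conditioning set.
{U1} contains no descendant of U3 and blocks every backdoor path.
No other singleton works — e.g. {U6} leaves P3 open — so {U1} is the unique smallest valid adjustment set.

{U1}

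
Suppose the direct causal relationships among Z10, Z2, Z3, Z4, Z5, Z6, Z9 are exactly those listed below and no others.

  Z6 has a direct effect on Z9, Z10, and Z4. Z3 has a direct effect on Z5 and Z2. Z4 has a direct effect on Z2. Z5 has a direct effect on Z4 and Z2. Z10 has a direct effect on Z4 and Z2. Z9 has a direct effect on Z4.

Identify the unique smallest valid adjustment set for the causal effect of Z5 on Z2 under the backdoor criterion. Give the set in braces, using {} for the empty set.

Variables eligible for adjustment (non-descendants of Z5, excluding Z5 and Z2): {Z10, Z3, Z6, Z9}.
Backdoor paths from Z5 to Z2:
  P1: Z5 <- Z3 -> Z2
The empty set is not sufficient: P1 (Z5 <- Z3 -> Z2) has no collider blocking it and no conditioned non-collider, so it is open.
Try {Z3}:
  P1: blocked at fork node Z3 ∈ conditioning set.
{Z3} contains no descendant of Z5 and blocks every backdoor path.
No other singleton works — e.g. {Z6} leaves P1 open — so {Z3} is the unique smallest valid adjustment set.

{Z3}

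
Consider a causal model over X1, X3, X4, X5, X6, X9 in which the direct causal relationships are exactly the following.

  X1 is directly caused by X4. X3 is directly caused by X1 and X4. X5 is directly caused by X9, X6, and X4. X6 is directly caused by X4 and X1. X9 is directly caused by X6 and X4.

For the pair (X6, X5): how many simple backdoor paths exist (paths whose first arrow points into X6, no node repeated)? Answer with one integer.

A backdoor path from X6 to X5 is any simple undirected path whose first edge points into X6 (i.e. leaves X6 via a parent).
Parents of X6: {X1, X4}.
Enumerating:
  P1: X6 <- X4 -> X9 -> X5
  P2: X6 <- X4 -> X5
  P3: X6 <- X1 <- X4 -> X9 -> X5
  P4: X6 <- X1 <- X4 -> X5
  P5: X6 <- X1 -> X3 <- X4 -> X9 -> X5
  P6: X6 <- X1 -> X3 <- X4 -> X5
That exhausts the simple backdoor paths. Count: 6.

6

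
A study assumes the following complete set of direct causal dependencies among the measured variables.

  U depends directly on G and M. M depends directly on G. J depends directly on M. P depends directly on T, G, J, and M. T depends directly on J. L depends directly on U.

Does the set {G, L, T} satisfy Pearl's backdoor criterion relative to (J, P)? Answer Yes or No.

Backdoor paths from J to P (paths whose first edge points into J):
  P1: J <- M <- G -> P
  P2: J <- M -> U <- G -> P
  P3: J <- M -> P
Condition 1 (no descendant of J in the set): FAILS — T is a descendant of J.
Condition 2 (every backdoor path blocked by {G, L, T}):
  P1: blocked at fork node G ∈ conditioning set.
  P2: blocked at fork node G ∈ conditioning set.
  P3: open — no interior node is in the conditioning set.
{G, L, T} does not satisfy the backdoor criterion.

No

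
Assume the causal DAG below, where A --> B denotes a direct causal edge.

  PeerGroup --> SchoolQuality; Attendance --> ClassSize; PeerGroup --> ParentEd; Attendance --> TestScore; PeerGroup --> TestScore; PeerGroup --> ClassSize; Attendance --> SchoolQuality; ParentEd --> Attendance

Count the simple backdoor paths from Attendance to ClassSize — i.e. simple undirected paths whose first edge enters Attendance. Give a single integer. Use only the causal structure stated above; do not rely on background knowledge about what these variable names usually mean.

1

A backdoor path from Attendance to ClassSize is any simple undirected path whose first edge points into Attendance (i.e. leaves Attendance via a parent).
Parents of Attendance: {ParentEd}.
Enumerating:
  P1: Attendance <- ParentEd <- PeerGroup -> ClassSize
That exhausts the simple backdoor paths. Count: 1.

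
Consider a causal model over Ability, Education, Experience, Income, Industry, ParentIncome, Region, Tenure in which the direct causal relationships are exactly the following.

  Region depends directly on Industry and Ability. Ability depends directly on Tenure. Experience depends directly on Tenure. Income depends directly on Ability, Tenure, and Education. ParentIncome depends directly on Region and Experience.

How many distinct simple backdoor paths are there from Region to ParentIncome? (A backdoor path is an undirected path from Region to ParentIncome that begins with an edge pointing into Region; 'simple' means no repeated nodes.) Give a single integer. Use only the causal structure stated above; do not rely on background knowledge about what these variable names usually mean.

2

A backdoor path from Region to ParentIncome is any simple undirected path whose first edge points into Region (i.e. leaves Region via a parent).
Parents of Region: {Ability, Industry}.
Enumerating:
  P1: Region <- Ability <- Tenure -> Experience -> ParentIncome
  P2: Region <- Ability -> Income <- Tenure -> Experience -> ParentIncome
That exhausts the simple backdoor paths. Count: 2.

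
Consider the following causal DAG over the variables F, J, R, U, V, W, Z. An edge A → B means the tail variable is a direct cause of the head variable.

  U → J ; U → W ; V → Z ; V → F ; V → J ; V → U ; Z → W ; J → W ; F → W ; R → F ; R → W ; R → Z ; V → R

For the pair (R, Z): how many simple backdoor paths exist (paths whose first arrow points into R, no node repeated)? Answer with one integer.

A backdoor path from R to Z is any simple undirected path whose first edge points into R (i.e. leaves R via a parent).
Parents of R: {V}.
Enumerating:
  P1: R <- V -> U -> J -> W <- Z
  P2: R <- V -> U -> W <- Z
  P3: R <- V -> J <- U -> W <- Z
  P4: R <- V -> J -> W <- Z
  P5: R <- V -> Z
  P6: R <- V -> F -> W <- Z
That exhausts the simple backdoor paths. Count: 6.

6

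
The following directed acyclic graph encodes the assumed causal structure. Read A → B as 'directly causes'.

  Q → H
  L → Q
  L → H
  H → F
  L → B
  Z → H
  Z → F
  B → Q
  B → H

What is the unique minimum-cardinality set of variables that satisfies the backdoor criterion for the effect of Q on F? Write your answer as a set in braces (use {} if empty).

Variables eligible for adjustment (non-descendants of Q, excluding Q and F): {B, L, Z}.
Backdoor paths from Q to F:
  P1: Q <- L -> B -> H <- Z -> F
  P2: Q <- L -> B -> H -> F
  P3: Q <- L -> H <- Z -> F
  P4: Q <- L -> H -> F
  P5: Q <- B <- L -> H <- Z -> F
  P6: Q <- B <- L -> H -> F
  P7: Q <- B -> H <- Z -> F
  P8: Q <- B -> H -> F
The empty set is not sufficient: P2 (Q <- L -> B -> H -> F) has no collider blocking it and no conditioned non-collider, so it is open.
Try {B, L}:
  P1: blocked at fork node L ∈ conditioning set.
  P2: blocked at fork node L ∈ conditioning set.
  P3: blocked at fork node L ∈ conditioning set.
  P4: blocked at fork node L ∈ conditioning set.
  P5: blocked at chain node B ∈ conditioning set.
  P6: blocked at chain node B ∈ conditioning set.
  P7: blocked at fork node B ∈ conditioning set.
  P8: blocked at fork node B ∈ conditioning set.
{B, L} contains no descendant of Q and blocks every backdoor path.
Every element of {B, L} is needed (dropping B leaves P8 open; dropping L leaves P4 open), so no proper subset is valid.
Among all size-2 subsets of the eligible variables, only {B, L} blocks every backdoor path, so it is the unique smallest valid adjustment set.

{B, L}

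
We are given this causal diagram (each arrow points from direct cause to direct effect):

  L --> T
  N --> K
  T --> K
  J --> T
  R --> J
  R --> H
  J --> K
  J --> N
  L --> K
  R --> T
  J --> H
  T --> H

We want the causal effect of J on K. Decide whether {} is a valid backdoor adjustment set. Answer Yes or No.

No

Backdoor paths from J to K (paths whose first edge points into J):
  P1: J <- R -> T <- L -> K
  P2: J <- R -> T -> K
  P3: J <- R -> H <- T <- L -> K
  P4: J <- R -> H <- T -> K
Condition 1 (no descendant of J in the set): holds — descendants of J are {H, K, N, T}; none are in {}.
Condition 2 (every backdoor path blocked by {}):
  P1: blocked at collider T (neither it nor any descendant is in the conditioning set).
  P2: open — no interior node is in the conditioning set.
  P3: blocked at collider H (neither it nor any descendant is in the conditioning set).
  P4: blocked at collider H (neither it nor any descendant is in the conditioning set).
{} does not satisfy the backdoor criterion.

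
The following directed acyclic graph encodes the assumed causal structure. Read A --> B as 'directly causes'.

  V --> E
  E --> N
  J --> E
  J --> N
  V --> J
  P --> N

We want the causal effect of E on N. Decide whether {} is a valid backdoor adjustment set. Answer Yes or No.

Backdoor paths from E to N (paths whose first edge points into E):
  P1: E <- V -> J -> N
  P2: E <- J -> N
Condition 1 (no descendant of E in the set): holds — descendants of E are {N}; none are in {}.
Condition 2 (every backdoor path blocked by {}):
  P1: open — no interior node is in the conditioning set.
  P2: open — no interior node is in the conditioning set.
{} does not satisfy the backdoor criterion.

No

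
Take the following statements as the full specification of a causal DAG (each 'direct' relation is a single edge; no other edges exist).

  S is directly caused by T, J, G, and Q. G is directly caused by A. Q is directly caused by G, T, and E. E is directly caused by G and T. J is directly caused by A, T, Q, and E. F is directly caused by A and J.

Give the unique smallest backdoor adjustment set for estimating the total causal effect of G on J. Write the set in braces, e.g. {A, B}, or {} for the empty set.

{A}

Variables eligible for adjustment (non-descendants of G, excluding G and J): {A, T}.
Backdoor paths from G to J:
  P1: G <- A -> J
  P2: G <- A -> F <- J
The empty set is not sufficient: P1 (G <- A -> J) has no collider blocking it and no conditioned non-collider, so it is open.
Try {A}:
  P1: blocked at fork node A ∈ conditioning set.
  P2: blocked at fork node A ∈ conditioning set.
{A} contains no descendant of G and blocks every backdoor path.
No other singleton works — e.g. {T} leaves P1 open — so {A} is the unique smallest valid adjustment set.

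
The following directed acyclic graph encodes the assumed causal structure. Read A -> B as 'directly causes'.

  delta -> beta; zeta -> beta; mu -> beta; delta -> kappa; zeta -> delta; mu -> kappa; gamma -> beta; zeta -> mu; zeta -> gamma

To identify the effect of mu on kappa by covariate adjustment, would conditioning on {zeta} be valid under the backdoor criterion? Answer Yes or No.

Backdoor paths from mu to kappa (paths whose first edge points into mu):
  P1: mu <- zeta -> gamma -> beta <- delta -> kappa
  P2: mu <- zeta -> delta -> kappa
  P3: mu <- zeta -> beta <- delta -> kappa
Condition 1 (no descendant of mu in the set): holds — descendants of mu are {beta, kappa}; none are in {zeta}.
Condition 2 (every backdoor path blocked by {zeta}):
  P1: blocked at fork node zeta ∈ conditioning set.
  P2: blocked at fork node zeta ∈ conditioning set.
  P3: blocked at fork node zeta ∈ conditioning set.
{zeta} satisfies the backdoor criterion.

Yes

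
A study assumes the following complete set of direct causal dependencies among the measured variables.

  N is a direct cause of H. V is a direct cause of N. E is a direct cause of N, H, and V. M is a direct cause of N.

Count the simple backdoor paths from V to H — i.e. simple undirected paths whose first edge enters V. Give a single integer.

2

A backdoor path from V to H is any simple undirected path whose first edge points into V (i.e. leaves V via a parent).
Parents of V: {E}.
Enumerating:
  P1: V <- E -> N -> H
  P2: V <- E -> H
That exhausts the simple backdoor paths. Count: 2.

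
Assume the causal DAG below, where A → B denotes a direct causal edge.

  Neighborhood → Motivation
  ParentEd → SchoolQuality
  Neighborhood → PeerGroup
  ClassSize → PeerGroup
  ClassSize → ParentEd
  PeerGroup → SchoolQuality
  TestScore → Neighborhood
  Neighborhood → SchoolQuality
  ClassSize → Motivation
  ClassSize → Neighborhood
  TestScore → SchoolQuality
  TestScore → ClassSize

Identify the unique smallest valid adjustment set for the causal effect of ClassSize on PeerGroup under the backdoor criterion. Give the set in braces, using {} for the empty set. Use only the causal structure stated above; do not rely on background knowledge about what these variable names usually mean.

{TestScore}

Variables eligible for adjustment (non-descendants of ClassSize, excluding ClassSize and PeerGroup): {TestScore}.
Backdoor paths from ClassSize to PeerGroup:
  P1: ClassSize <- TestScore -> Neighborhood -> PeerGroup
  P2: ClassSize <- TestScore -> Neighborhood -> SchoolQuality <- PeerGroup
  P3: ClassSize <- TestScore -> SchoolQuality <- Neighborhood -> PeerGroup
  P4: ClassSize <- TestScore -> SchoolQuality <- PeerGroup
The empty set is not sufficient: P1 (ClassSize <- TestScore -> Neighborhood -> PeerGroup) has no collider blocking it and no conditioned non-collider, so it is open.
Try {TestScore}:
  P1: blocked at fork node TestScore ∈ conditioning set.
  P2: blocked at fork node TestScore ∈ conditioning set.
  P3: blocked at fork node TestScore ∈ conditioning set.
  P4: blocked at fork node TestScore ∈ conditioning set.
{TestScore} contains no descendant of ClassSize and blocks every backdoor path.
{TestScore} is the unique smallest valid adjustment set.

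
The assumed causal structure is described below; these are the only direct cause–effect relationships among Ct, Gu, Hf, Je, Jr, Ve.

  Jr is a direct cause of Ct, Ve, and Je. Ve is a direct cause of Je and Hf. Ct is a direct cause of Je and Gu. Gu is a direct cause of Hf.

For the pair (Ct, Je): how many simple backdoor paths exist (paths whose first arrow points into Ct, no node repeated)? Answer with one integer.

2

A backdoor path from Ct to Je is any simple undirected path whose first edge points into Ct (i.e. leaves Ct via a parent).
Parents of Ct: {Jr}.
Enumerating:
  P1: Ct <- Jr -> Ve -> Je
  P2: Ct <- Jr -> Je
That exhausts the simple backdoor paths. Count: 2.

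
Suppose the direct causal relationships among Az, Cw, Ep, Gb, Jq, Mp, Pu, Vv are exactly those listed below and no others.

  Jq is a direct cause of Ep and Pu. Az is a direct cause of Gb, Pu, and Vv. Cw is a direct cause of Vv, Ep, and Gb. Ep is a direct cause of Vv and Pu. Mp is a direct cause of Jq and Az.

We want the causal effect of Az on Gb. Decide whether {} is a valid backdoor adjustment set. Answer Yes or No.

Backdoor paths from Az to Gb (paths whose first edge points into Az):
  P1: Az <- Mp -> Jq -> Ep <- Cw -> Gb
  P2: Az <- Mp -> Jq -> Ep -> Vv <- Cw -> Gb
  P3: Az <- Mp -> Jq -> Pu <- Ep <- Cw -> Gb
  P4: Az <- Mp -> Jq -> Pu <- Ep -> Vv <- Cw -> Gb
Condition 1 (no descendant of Az in the set): holds — descendants of Az are {Gb, Pu, Vv}; none are in {}.
Condition 2 (every backdoor path blocked by {}):
  P1: blocked at collider Ep (neither it nor any descendant is in the conditioning set).
  P2: blocked at collider Vv (neither it nor any descendant is in the conditioning set).
  P3: blocked at collider Pu (neither it nor any descendant is in the conditioning set).
  P4: blocked at collider Pu (neither it nor any descendant is in the conditioning set).
{} satisfies the backdoor criterion.

Yes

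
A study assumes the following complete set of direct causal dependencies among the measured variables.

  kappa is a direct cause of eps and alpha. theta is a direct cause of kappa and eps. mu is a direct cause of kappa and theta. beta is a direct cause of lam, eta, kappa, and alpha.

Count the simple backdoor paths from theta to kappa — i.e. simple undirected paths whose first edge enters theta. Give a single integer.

1

A backdoor path from theta to kappa is any simple undirected path whose first edge points into theta (i.e. leaves theta via a parent).
Parents of theta: {mu}.
Enumerating:
  P1: theta <- mu -> kappa
That exhausts the simple backdoor paths. Count: 1.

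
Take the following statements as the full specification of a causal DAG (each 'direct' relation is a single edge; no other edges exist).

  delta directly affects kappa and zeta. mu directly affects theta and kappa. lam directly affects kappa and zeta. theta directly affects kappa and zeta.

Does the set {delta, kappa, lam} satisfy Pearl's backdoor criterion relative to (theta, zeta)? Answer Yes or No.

No

Backdoor paths from theta to zeta (paths whose first edge points into theta):
  P1: theta <- mu -> kappa <- delta -> zeta
  P2: theta <- mu -> kappa <- lam -> zeta
Condition 1 (no descendant of theta in the set): FAILS — kappa is a descendant of theta.
Condition 2 (every backdoor path blocked by {delta, kappa, lam}):
  P1: blocked at fork node delta ∈ conditioning set.
  P2: blocked at fork node lam ∈ conditioning set.
{delta, kappa, lam} does not satisfy the backdoor criterion.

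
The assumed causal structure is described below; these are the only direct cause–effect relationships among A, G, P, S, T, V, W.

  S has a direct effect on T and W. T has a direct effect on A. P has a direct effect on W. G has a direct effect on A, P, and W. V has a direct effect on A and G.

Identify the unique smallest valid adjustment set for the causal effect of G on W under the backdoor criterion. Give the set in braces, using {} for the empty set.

{}

Variables eligible for adjustment (non-descendants of G, excluding G and W): {S, T, V}.
Backdoor paths from G to W:
  P1: G <- V -> A <- T <- S -> W
Each backdoor path contains an unconditioned collider, so every path is already blocked with the empty conditioning set:
  P1: blocked at collider A (neither it nor any descendant is in the conditioning set).
The empty set is therefore the unique smallest valid set.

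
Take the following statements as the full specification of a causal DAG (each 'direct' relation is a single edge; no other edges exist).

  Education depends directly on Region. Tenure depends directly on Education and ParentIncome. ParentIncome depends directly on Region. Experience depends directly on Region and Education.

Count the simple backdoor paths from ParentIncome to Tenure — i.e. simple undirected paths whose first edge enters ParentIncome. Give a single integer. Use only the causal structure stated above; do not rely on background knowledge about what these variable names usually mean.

A backdoor path from ParentIncome to Tenure is any simple undirected path whose first edge points into ParentIncome (i.e. leaves ParentIncome via a parent).
Parents of ParentIncome: {Region}.
Enumerating:
  P1: ParentIncome <- Region -> Education -> Tenure
  P2: ParentIncome <- Region -> Experience <- Education -> Tenure
That exhausts the simple backdoor paths. Count: 2.

2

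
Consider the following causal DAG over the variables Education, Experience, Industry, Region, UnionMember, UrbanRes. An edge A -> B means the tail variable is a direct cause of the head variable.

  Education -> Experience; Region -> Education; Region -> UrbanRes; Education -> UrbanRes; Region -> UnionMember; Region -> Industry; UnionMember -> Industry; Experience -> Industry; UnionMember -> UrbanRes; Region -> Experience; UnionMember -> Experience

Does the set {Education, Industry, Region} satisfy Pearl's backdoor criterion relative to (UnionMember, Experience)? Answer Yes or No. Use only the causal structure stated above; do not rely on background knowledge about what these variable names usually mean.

No

Backdoor paths from UnionMember to Experience (paths whose first edge points into UnionMember):
  P1: UnionMember <- Region -> Education -> Experience
  P2: UnionMember <- Region -> UrbanRes <- Education -> Experience
  P3: UnionMember <- Region -> Experience
  P4: UnionMember <- Region -> Industry <- Experience
Condition 1 (no descendant of UnionMember in the set): FAILS — Industry is a descendant of UnionMember.
Condition 2 (every backdoor path blocked by {Education, Industry, Region}):
  P1: blocked at fork node Region ∈ conditioning set.
  P2: blocked at fork node Region ∈ conditioning set.
  P3: blocked at fork node Region ∈ conditioning set.
  P4: blocked at fork node Region ∈ conditioning set.
{Education, Industry, Region} does not satisfy the backdoor criterion.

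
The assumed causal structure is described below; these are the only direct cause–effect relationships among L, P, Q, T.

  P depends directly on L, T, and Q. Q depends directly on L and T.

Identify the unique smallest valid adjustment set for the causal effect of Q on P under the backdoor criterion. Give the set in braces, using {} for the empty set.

Variables eligible for adjustment (non-descendants of Q, excluding Q and P): {L, T}.
Backdoor paths from Q to P:
  P1: Q <- L -> P
  P2: Q <- T -> P
The empty set is not sufficient: P1 (Q <- L -> P) has no collider blocking it and no conditioned non-collider, so it is open.
Try {L, T}:
  P1: blocked at fork node L ∈ conditioning set.
  P2: blocked at fork node T ∈ conditioning set.
{L, T} contains no descendant of Q and blocks every backdoor path.
Every element of {L, T} is needed (dropping L leaves P1 open; dropping T leaves P2 open), so no proper subset is valid.
Among all size-2 subsets of the eligible variables, only {L, T} blocks every backdoor path, so it is the unique smallest valid adjustment set.

{L, T}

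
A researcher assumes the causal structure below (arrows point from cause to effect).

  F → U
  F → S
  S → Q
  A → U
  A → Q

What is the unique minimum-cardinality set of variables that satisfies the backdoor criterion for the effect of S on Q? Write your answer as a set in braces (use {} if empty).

{}

Variables eligible for adjustment (non-descendants of S, excluding S and Q): {A, F, U}.
Backdoor paths from S to Q:
  P1: S <- F -> U <- A -> Q
Each backdoor path contains an unconditioned collider, so every path is already blocked with the empty conditioning set:
  P1: blocked at collider U (neither it nor any descendant is in the conditioning set).
The empty set is therefore the unique smallest valid set.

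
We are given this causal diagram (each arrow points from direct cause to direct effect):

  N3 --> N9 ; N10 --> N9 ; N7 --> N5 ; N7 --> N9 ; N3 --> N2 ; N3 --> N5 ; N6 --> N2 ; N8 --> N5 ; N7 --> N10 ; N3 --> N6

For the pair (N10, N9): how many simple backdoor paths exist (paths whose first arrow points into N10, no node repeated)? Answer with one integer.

A backdoor path from N10 to N9 is any simple undirected path whose first edge points into N10 (i.e. leaves N10 via a parent).
Parents of N10: {N7}.
Enumerating:
  P1: N10 <- N7 -> N9
  P2: N10 <- N7 -> N5 <- N3 -> N9
That exhausts the simple backdoor paths. Count: 2.

2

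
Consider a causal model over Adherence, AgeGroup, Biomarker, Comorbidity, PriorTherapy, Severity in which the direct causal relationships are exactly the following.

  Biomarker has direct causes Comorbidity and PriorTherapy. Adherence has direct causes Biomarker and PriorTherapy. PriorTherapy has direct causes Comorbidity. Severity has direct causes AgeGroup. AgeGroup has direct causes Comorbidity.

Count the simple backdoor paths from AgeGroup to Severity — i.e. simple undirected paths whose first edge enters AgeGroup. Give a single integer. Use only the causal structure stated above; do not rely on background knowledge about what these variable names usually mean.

A backdoor path from AgeGroup to Severity is any simple undirected path whose first edge points into AgeGroup (i.e. leaves AgeGroup via a parent).
Parents of AgeGroup: {Comorbidity}.
No simple path from any parent of AgeGroup reaches Severity without revisiting AgeGroup, so there are no backdoor paths.

0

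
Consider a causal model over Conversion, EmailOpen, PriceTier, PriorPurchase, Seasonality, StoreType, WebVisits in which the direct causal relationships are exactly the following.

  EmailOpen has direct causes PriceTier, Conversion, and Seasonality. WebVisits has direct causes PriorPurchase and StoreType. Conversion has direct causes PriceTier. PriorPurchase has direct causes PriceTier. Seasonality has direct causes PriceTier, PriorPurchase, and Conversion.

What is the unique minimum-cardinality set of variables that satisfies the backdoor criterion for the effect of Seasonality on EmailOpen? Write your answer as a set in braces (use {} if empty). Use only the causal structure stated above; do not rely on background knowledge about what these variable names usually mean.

Variables eligible for adjustment (non-descendants of Seasonality, excluding Seasonality and EmailOpen): {Conversion, PriceTier, PriorPurchase, StoreType, WebVisits}.
Backdoor paths from Seasonality to EmailOpen:
  P1: Seasonality <- PriceTier -> Conversion -> EmailOpen
  P2: Seasonality <- PriceTier -> EmailOpen
  P3: Seasonality <- Conversion <- PriceTier -> EmailOpen
  P4: Seasonality <- Conversion -> EmailOpen
  P5: Seasonality <- PriorPurchase <- PriceTier -> Conversion -> EmailOpen
  P6: Seasonality <- PriorPurchase <- PriceTier -> EmailOpen
The empty set is not sufficient: P1 (Seasonality <- PriceTier -> Conversion -> EmailOpen) has no collider blocking it and no conditioned non-collider, so it is open.
Try {Conversion, PriceTier}:
  P1: blocked at fork node PriceTier ∈ conditioning set.
  P2: blocked at fork node PriceTier ∈ conditioning set.
  P3: blocked at chain node Conversion ∈ conditioning set.
  P4: blocked at fork node Conversion ∈ conditioning set.
  P5: blocked at fork node PriceTier ∈ conditioning set.
  P6: blocked at fork node PriceTier ∈ conditioning set.
{Conversion, PriceTier} contains no descendant of Seasonality and blocks every backdoor path.
Every element of {Conversion, PriceTier} is needed (dropping Conversion leaves P4 open; dropping PriceTier leaves P2 open), so no proper subset is valid.
Among all size-2 subsets of the eligible variables, only {Conversion, PriceTier} blocks every backdoor path, so it is the unique smallest valid adjustment set.

{Conversion, PriceTier}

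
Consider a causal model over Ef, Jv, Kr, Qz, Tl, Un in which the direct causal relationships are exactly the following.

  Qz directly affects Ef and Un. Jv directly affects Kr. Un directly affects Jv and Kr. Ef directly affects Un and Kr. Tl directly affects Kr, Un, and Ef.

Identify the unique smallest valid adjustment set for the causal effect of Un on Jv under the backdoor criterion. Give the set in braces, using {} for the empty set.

{}

Variables eligible for adjustment (non-descendants of Un, excluding Un and Jv): {Ef, Qz, Tl}.
Backdoor paths from Un to Jv:
  P1: Un <- Qz -> Ef <- Tl -> Kr <- Jv
  P2: Un <- Qz -> Ef -> Kr <- Jv
  P3: Un <- Tl -> Ef -> Kr <- Jv
  P4: Un <- Tl -> Kr <- Jv
  P5: Un <- Ef <- Tl -> Kr <- Jv
  P6: Un <- Ef -> Kr <- Jv
Each backdoor path contains an unconditioned collider, so every path is already blocked with the empty conditioning set:
  P1: blocked at collider Ef (neither it nor any descendant is in the conditioning set).
  P2: blocked at collider Kr (neither it nor any descendant is in the conditioning set).
  P3: blocked at collider Kr (neither it nor any descendant is in the conditioning set).
  P4: blocked at collider Kr (neither it nor any descendant is in the conditioning set).
  P5: blocked at collider Kr (neither it nor any descendant is in the conditioning set).
  P6: blocked at collider Kr (neither it nor any descendant is in the conditioning set).
The empty set is therefore the unique smallest valid set.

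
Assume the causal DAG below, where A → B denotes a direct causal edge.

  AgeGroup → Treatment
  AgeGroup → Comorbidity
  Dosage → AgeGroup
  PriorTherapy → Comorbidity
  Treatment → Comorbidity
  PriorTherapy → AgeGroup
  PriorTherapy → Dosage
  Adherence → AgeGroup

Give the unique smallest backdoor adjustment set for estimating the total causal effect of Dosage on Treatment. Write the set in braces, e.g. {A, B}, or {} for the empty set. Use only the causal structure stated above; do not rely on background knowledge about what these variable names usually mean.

Variables eligible for adjustment (non-descendants of Dosage, excluding Dosage and Treatment): {Adherence, PriorTherapy}.
Backdoor paths from Dosage to Treatment:
  P1: Dosage <- PriorTherapy -> AgeGroup -> Treatment
  P2: Dosage <- PriorTherapy -> AgeGroup -> Comorbidity <- Treatment
  P3: Dosage <- PriorTherapy -> Comorbidity <- AgeGroup -> Treatment
  P4: Dosage <- PriorTherapy -> Comorbidity <- Treatment
The empty set is not sufficient: P1 (Dosage <- PriorTherapy -> AgeGroup -> Treatment) has no collider blocking it and no conditioned non-collider, so it is open.
Try {PriorTherapy}:
  P1: blocked at fork node PriorTherapy ∈ conditioning set.
  P2: blocked at fork node PriorTherapy ∈ conditioning set.
  P3: blocked at fork node PriorTherapy ∈ conditioning set.
  P4: blocked at fork node PriorTherapy ∈ conditioning set.
{PriorTherapy} contains no descendant of Dosage and blocks every backdoor path.
No other singleton works — e.g. {Adherence} leaves P1 open — so {PriorTherapy} is the unique smallest valid adjustment set.

{PriorTherapy}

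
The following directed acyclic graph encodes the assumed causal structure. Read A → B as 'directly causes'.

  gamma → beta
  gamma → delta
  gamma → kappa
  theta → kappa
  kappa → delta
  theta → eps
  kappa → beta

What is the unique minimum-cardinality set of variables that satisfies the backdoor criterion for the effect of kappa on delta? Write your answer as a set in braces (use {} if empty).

{gamma}

Variables eligible for adjustment (non-descendants of kappa, excluding kappa and delta): {eps, gamma, theta}.
Backdoor paths from kappa to delta:
  P1: kappa <- gamma -> delta
The empty set is not sufficient: P1 (kappa <- gamma -> delta) has no collider blocking it and no conditioned non-collider, so it is open.
Try {gamma}:
  P1: blocked at fork node gamma ∈ conditioning set.
{gamma} contains no descendant of kappa and blocks every backdoor path.
No other singleton works — e.g. {theta} leaves P1 open — so {gamma} is the unique smallest valid adjustment set.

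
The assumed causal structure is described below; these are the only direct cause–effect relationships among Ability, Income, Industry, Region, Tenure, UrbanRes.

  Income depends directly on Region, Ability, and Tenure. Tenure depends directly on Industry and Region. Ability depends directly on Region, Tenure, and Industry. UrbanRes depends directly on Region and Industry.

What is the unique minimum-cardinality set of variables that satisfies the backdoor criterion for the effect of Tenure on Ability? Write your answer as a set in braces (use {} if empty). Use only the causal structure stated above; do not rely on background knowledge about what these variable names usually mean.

{Industry, Region}

Variables eligible for adjustment (non-descendants of Tenure, excluding Tenure and Ability): {Industry, Region, UrbanRes}.
Backdoor paths from Tenure to Ability:
  P1: Tenure <- Industry -> UrbanRes <- Region -> Ability
  P2: Tenure <- Industry -> UrbanRes <- Region -> Income <- Ability
  P3: Tenure <- Industry -> Ability
  P4: Tenure <- Region -> UrbanRes <- Industry -> Ability
  P5: Tenure <- Region -> Ability
  P6: Tenure <- Region -> Income <- Ability
The empty set is not sufficient: P3 (Tenure <- Industry -> Ability) has no collider blocking it and no conditioned non-collider, so it is open.
Try {Industry, Region}:
  P1: blocked at fork node Industry ∈ conditioning set.
  P2: blocked at fork node Industry ∈ conditioning set.
  P3: blocked at fork node Industry ∈ conditioning set.
  P4: blocked at fork node Region ∈ conditioning set.
  P5: blocked at fork node Region ∈ conditioning set.
  P6: blocked at fork node Region ∈ conditioning set.
{Industry, Region} contains no descendant of Tenure and blocks every backdoor path.
Every element of {Industry, Region} is needed (dropping Industry leaves P3 open; dropping Region leaves P5 open), so no proper subset is valid.
Among all size-2 subsets of the eligible variables, only {Industry, Region} blocks every backdoor path, so it is the unique smallest valid adjustment set.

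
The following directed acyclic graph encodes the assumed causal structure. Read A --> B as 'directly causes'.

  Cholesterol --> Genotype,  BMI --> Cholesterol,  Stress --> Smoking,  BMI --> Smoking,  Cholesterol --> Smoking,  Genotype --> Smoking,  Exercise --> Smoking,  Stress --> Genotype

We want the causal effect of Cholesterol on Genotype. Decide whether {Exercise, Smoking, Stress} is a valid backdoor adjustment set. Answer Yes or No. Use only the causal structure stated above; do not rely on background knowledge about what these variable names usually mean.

No

Backdoor paths from Cholesterol to Genotype (paths whose first edge points into Cholesterol):
  P1: Cholesterol <- BMI -> Smoking <- Stress -> Genotype
  P2: Cholesterol <- BMI -> Smoking <- Genotype
Condition 1 (no descendant of Cholesterol in the set): FAILS — Smoking is a descendant of Cholesterol.
Condition 2 (every backdoor path blocked by {Exercise, Smoking, Stress}):
  P1: blocked at fork node Stress ∈ conditioning set.
  P2: open — collider(s) Smoking are conditioned on (or have a conditioned descendant) and no non-collider on the path is in the set.
{Exercise, Smoking, Stress} does not satisfy the backdoor criterion.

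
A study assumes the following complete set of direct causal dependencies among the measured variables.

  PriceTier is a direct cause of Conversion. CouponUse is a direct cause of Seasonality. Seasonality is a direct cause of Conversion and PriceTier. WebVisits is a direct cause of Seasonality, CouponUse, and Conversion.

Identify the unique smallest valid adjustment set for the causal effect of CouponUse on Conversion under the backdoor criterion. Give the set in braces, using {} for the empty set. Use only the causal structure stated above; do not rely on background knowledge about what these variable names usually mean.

{WebVisits}

Variables eligible for adjustment (non-descendants of CouponUse, excluding CouponUse and Conversion): {WebVisits}.
Backdoor paths from CouponUse to Conversion:
  P1: CouponUse <- WebVisits -> Seasonality -> PriceTier -> Conversion
  P2: CouponUse <- WebVisits -> Seasonality -> Conversion
  P3: CouponUse <- WebVisits -> Conversion
The empty set is not sufficient: P1 (CouponUse <- WebVisits -> Seasonality -> PriceTier -> Conversion) has no collider blocking it and no conditioned non-collider, so it is open.
Try {WebVisits}:
  P1: blocked at fork node WebVisits ∈ conditioning set.
  P2: blocked at fork node WebVisits ∈ conditioning set.
  P3: blocked at fork node WebVisits ∈ conditioning set.
{WebVisits} contains no descendant of CouponUse and blocks every backdoor path.
{WebVisits} is the unique smallest valid adjustment set.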